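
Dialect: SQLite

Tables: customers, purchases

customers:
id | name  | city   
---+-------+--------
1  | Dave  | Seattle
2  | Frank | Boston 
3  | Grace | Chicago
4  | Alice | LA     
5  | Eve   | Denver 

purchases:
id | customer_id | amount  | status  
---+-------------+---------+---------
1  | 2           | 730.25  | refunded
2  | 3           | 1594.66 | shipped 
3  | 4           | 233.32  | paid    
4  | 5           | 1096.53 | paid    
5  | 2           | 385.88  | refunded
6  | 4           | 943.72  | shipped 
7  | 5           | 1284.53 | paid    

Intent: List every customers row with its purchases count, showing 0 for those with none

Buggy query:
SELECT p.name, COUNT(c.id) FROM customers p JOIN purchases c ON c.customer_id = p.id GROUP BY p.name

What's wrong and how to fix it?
Bug: An inner join excludes parents with zero children

Fix: Use LEFT JOIN so parents without children still appear (COUNT(c.id) gives 0)

Corrected query:
SELECT p.name, COUNT(c.id) FROM customers p LEFT JOIN purchases c ON c.customer_id = p.id GROUP BY p.name

Result:
name  | COUNT(c.id)
------+------------
Alice | 2          
Dave  | 0          
Eve   | 2          
Frank | 2          
Grace | 1          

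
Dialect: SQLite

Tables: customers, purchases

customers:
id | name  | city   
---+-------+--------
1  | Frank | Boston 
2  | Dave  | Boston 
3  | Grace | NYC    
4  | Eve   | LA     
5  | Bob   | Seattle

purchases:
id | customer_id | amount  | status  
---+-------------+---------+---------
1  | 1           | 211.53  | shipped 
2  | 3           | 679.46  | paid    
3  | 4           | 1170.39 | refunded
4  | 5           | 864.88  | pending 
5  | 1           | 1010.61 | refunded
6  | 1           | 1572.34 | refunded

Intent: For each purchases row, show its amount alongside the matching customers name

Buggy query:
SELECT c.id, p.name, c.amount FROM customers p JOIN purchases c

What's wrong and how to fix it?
Bug: Missing join condition: each purchases row is matched to all customers rows instead of just its own

Fix: Specify the join condition linking the foreign key to the parent id

Corrected query:
SELECT c.id, p.name, c.amount FROM customers p JOIN purchases c ON c.customer_id = p.id

Result:
id | name  | amount 
---+-------+--------
1  | Frank | 211.53 
2  | Grace | 679.46 
3  | Eve   | 1170.39
4  | Bob   | 864.88 
5  | Frank | 1010.61
6  | Frank | 1572.34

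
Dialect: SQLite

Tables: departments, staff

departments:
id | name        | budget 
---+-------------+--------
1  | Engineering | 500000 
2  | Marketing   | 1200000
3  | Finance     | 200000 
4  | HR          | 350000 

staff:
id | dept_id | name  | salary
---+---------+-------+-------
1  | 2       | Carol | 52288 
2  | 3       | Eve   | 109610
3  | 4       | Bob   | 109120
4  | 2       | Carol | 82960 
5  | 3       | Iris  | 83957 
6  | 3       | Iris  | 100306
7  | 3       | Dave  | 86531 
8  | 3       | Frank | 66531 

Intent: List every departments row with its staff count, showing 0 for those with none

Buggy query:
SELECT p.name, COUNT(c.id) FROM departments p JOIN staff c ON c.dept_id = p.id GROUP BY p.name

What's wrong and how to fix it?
Bug: INNER JOIN drops departments rows that have no matching staff rows

Fix: Switch to LEFT JOIN to retain unmatched parent rows

Corrected query:
SELECT p.name, COUNT(c.id) FROM departments p LEFT JOIN staff c ON c.dept_id = p.id GROUP BY p.name

Result:
name        | COUNT(c.id)
------------+------------
Engineering | 0          
Finance     | 5          
HR          | 1          
Marketing   | 2          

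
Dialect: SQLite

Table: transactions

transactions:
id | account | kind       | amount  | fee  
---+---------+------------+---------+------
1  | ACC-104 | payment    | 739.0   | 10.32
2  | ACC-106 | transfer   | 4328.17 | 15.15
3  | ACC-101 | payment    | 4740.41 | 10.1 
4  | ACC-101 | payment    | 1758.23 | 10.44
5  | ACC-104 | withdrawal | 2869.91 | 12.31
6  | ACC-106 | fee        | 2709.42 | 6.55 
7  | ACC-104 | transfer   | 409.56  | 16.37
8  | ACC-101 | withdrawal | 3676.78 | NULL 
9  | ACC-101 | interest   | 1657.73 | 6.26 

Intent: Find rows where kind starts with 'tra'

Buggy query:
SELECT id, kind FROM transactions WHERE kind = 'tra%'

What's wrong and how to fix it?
Bug: Wildcards only work with LIKE; '=' treats '%' as a literal character

Fix: Replace '=' with LIKE so 'tra%' is treated as a pattern

Corrected query:
SELECT id, kind FROM transactions WHERE kind LIKE 'tra%'

Result:
id | kind    
---+---------
2  | transfer
7  | transfer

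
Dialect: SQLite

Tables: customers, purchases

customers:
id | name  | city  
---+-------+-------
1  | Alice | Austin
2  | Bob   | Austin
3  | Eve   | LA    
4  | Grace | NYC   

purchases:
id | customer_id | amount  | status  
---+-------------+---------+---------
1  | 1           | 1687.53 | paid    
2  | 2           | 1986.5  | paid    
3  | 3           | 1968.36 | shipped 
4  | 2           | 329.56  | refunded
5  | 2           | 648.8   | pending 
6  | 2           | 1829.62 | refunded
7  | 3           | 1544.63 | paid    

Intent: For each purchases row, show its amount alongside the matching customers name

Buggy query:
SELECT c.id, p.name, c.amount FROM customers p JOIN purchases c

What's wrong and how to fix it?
Bug: JOIN with no ON clause produces a cartesian product; every purchases row pairs with every customers row

Fix: Add ON c.customer_id = p.id to the JOIN

Corrected query:
SELECT c.id, p.name, c.amount FROM customers p JOIN purchases c ON c.customer_id = p.id

Result:
id | name  | amount 
---+-------+--------
1  | Alice | 1687.53
2  | Bob   | 1986.5 
3  | Eve   | 1968.36
4  | Bob   | 329.56 
5  | Bob   | 648.8  
6  | Bob   | 1829.62
7  | Eve   | 1544.63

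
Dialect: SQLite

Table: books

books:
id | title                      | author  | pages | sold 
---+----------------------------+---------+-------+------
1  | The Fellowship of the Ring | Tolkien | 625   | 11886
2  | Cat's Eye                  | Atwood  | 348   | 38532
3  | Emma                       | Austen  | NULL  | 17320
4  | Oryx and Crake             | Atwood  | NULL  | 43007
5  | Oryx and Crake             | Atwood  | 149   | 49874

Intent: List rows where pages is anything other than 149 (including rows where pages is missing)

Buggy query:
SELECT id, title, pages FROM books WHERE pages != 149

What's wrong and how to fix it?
Bug: 'pages != 149' is unknown when pages is NULL, so NULL rows are silently excluded

Fix: Add an explicit OR pages IS NULL to include the missing-value rows

Corrected query:
SELECT id, title, pages FROM books WHERE pages != 149 OR pages IS NULL

Result:
id | title                      | pages
---+----------------------------+------
1  | The Fellowship of the Ring | 625  
2  | Cat's Eye                  | 348  
3  | Emma                       | NULL 
4  | Oryx and Crake             | NULL 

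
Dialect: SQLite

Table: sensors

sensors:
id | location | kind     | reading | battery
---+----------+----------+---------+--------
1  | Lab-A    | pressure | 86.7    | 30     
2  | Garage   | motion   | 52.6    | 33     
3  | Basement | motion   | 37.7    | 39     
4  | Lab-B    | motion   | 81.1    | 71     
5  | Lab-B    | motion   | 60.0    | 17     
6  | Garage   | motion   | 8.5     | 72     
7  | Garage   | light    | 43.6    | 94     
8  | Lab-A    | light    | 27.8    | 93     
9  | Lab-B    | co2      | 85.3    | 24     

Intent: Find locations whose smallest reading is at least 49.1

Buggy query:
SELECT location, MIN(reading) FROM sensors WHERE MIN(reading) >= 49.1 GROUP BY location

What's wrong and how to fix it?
Bug: Aggregates like MIN are computed per group after WHERE runs

Fix: Replace WHERE with HAVING after the GROUP BY

Corrected query:
SELECT location, MIN(reading) FROM sensors GROUP BY location HAVING MIN(reading) >= 49.1

Result:
location | MIN(reading)
---------+-------------
Lab-B    | 60          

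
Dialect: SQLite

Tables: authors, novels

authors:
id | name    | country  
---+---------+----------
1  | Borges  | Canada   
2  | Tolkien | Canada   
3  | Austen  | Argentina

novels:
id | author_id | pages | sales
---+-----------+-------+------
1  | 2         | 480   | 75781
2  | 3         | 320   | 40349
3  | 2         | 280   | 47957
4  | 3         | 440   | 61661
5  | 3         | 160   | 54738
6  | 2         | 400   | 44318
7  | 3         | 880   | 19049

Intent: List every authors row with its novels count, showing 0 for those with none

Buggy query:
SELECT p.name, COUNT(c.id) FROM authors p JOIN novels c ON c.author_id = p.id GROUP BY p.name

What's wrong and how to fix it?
Bug: An inner join excludes parents with zero children

Fix: Switch to LEFT JOIN to retain unmatched parent rows

Corrected query:
SELECT p.name, COUNT(c.id) FROM authors p LEFT JOIN novels c ON c.author_id = p.id GROUP BY p.name

Result:
name    | COUNT(c.id)
--------+------------
Austen  | 4          
Borges  | 0          
Tolkien | 3          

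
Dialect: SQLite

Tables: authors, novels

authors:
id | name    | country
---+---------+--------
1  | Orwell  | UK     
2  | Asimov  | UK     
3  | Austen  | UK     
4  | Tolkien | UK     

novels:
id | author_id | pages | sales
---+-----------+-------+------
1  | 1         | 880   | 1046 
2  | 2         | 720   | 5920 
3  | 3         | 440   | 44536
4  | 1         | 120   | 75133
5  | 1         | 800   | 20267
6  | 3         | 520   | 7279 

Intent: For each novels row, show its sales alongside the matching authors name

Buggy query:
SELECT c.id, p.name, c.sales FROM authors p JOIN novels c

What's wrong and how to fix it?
Bug: Missing join condition: each novels row is matched to all authors rows instead of just its own

Fix: Specify the join condition linking the foreign key to the parent id

Corrected query:
SELECT c.id, p.name, c.sales FROM authors p JOIN novels c ON c.author_id = p.id

Result:
id | name   | sales
---+--------+------
1  | Orwell | 1046 
2  | Asimov | 5920 
3  | Austen | 44536
4  | Orwell | 75133
5  | Orwell | 20267
6  | Austen | 7279 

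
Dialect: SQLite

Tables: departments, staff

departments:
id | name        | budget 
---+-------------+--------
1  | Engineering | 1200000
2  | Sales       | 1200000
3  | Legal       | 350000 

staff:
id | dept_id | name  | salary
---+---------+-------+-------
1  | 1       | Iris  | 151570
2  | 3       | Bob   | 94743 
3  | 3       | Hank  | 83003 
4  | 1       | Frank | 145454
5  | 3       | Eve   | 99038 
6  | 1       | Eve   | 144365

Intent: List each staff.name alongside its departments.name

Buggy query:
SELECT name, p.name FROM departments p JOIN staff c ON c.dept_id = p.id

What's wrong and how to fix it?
Bug: Both tables have a 'name' column; the unqualified reference is ambiguous

Fix: Qualify the column with its table alias (c.name)

Corrected query:
SELECT c.name, p.name FROM departments p JOIN staff c ON c.dept_id = p.id

Result:
name  | name       
------+------------
Iris  | Engineering
Bob   | Legal      
Hank  | Legal      
Frank | Engineering
Eve   | Legal      
Eve   | Engineering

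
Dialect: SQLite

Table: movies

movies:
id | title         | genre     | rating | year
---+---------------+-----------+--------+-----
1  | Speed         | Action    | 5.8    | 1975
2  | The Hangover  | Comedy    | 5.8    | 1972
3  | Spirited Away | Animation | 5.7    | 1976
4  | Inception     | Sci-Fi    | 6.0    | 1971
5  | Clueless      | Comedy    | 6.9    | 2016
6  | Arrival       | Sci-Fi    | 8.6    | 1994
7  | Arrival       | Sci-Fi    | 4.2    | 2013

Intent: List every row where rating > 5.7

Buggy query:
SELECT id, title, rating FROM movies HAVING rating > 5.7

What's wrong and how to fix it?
Bug: This is a non-aggregate query (no GROUP BY, no aggregates), so in SQLite the HAVING clause is invalid here; a row-level condition belongs in WHERE

Fix: Use WHERE for row-level filtering

Corrected query:
SELECT id, title, rating FROM movies WHERE rating > 5.7

Result:
id | title        | rating
---+--------------+-------
1  | Speed        | 5.8   
2  | The Hangover | 5.8   
4  | Inception    | 6     
5  | Clueless     | 6.9   
6  | Arrival      | 8.6   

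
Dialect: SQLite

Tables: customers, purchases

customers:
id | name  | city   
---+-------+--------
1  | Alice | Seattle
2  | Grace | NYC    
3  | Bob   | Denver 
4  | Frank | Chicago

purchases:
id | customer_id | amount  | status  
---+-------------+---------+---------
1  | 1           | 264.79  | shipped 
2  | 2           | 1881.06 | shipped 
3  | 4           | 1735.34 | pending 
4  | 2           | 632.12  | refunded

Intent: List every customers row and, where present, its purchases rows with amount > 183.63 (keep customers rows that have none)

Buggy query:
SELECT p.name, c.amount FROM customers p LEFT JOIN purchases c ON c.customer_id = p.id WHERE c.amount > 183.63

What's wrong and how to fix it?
Bug: A WHERE condition on the right-hand table after LEFT JOIN drops unmatched parents

Fix: Move the right-table condition into the ON clause so unmatched parents are kept

Corrected query:
SELECT p.name, c.amount FROM customers p LEFT JOIN purchases c ON c.customer_id = p.id AND c.amount > 183.63

Result:
name  | amount 
------+--------
Alice | 264.79 
Grace | 632.12 
Grace | 1881.06
Bob   | NULL   
Frank | 1735.34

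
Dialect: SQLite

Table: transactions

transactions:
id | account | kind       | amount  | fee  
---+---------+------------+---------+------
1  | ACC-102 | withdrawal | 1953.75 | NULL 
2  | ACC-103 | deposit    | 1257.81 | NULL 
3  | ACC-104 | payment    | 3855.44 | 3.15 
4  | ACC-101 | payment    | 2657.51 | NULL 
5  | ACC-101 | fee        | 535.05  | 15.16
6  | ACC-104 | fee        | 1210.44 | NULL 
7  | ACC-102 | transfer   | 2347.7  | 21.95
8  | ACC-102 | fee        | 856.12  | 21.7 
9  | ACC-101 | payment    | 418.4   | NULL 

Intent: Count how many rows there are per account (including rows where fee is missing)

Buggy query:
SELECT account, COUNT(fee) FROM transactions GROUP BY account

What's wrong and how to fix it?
Bug: COUNT(fee) skips NULLs, so groups with missing fee are undercounted

Fix: Replace COUNT(fee) with COUNT(*)

Corrected query:
SELECT account, COUNT(*) FROM transactions GROUP BY account

Result:
account | COUNT(*)
--------+---------
ACC-101 | 3       
ACC-102 | 3       
ACC-103 | 1       
ACC-104 | 2       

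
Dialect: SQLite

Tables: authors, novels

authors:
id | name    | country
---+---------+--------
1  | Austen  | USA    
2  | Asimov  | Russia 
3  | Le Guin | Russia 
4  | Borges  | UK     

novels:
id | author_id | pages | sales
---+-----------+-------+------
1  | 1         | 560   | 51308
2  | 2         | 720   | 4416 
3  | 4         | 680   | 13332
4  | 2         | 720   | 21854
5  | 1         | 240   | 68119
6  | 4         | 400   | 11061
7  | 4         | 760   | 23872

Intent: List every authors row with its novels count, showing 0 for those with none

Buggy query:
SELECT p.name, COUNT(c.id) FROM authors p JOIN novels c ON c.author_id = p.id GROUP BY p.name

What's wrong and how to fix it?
Bug: INNER JOIN drops authors rows that have no matching novels rows

Fix: Use LEFT JOIN so parents without children still appear (COUNT(c.id) gives 0)

Corrected query:
SELECT p.name, COUNT(c.id) FROM authors p LEFT JOIN novels c ON c.author_id = p.id GROUP BY p.name

Result:
name    | COUNT(c.id)
--------+------------
Asimov  | 2          
Austen  | 2          
Borges  | 3          
Le Guin | 0          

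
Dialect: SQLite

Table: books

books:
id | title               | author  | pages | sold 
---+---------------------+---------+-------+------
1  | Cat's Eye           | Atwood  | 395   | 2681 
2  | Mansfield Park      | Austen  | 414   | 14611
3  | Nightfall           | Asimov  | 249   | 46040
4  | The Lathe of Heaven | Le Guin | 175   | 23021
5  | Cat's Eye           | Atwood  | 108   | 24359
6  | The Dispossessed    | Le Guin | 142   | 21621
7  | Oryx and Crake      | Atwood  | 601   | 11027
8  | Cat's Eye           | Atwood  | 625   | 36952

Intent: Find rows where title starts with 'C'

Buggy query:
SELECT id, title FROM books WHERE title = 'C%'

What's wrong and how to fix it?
Bug: '=' compares the literal string including the % character; pattern matching needs LIKE

Fix: Replace '=' with LIKE so 'C%' is treated as a pattern

Corrected query:
SELECT id, title FROM books WHERE title LIKE 'C%'

Result:
id | title    
---+----------
1  | Cat's Eye
5  | Cat's Eye
8  | Cat's Eye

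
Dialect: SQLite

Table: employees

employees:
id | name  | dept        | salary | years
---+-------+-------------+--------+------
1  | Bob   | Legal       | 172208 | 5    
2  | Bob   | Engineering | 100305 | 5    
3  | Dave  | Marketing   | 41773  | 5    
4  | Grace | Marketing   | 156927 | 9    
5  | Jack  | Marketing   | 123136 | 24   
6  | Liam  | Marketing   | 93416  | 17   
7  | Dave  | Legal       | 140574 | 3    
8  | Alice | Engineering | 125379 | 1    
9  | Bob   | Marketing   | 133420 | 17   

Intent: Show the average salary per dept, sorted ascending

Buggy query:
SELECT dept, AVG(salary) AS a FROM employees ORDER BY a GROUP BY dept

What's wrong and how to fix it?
Bug: GROUP BY must precede ORDER BY

Fix: Move ORDER BY to the end, after GROUP BY

Corrected query:
SELECT dept, AVG(salary) AS a FROM employees GROUP BY dept ORDER BY a

Result:
dept        | a       
------------+---------
Marketing   | 109734.4
Engineering | 112842  
Legal       | 156391  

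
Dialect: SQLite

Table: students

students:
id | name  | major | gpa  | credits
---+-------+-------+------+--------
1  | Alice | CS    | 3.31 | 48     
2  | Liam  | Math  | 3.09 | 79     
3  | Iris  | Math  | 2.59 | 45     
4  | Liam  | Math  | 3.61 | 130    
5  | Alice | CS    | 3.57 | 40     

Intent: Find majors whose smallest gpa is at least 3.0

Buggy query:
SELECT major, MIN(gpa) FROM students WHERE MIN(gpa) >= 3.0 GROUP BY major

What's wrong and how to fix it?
Bug: Aggregates like MIN are computed per group after WHERE runs

Fix: Replace WHERE with HAVING after the GROUP BY

Corrected query:
SELECT major, MIN(gpa) FROM students GROUP BY major HAVING MIN(gpa) >= 3.0

Result:
major | MIN(gpa)
------+---------
CS    | 3.31    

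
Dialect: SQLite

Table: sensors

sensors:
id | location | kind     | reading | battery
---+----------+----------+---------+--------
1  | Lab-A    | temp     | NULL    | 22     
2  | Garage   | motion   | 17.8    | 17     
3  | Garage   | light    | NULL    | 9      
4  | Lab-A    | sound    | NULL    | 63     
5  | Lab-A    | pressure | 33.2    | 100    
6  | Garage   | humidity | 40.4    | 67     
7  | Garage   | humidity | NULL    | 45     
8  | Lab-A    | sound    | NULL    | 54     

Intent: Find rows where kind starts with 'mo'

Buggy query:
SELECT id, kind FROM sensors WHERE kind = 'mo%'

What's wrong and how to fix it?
Bug: Wildcards only work with LIKE; '=' treats '%' as a literal character

Fix: Use LIKE for wildcard pattern matching

Corrected query:
SELECT id, kind FROM sensors WHERE kind LIKE 'mo%'

Result:
id | kind  
---+-------
2  | motion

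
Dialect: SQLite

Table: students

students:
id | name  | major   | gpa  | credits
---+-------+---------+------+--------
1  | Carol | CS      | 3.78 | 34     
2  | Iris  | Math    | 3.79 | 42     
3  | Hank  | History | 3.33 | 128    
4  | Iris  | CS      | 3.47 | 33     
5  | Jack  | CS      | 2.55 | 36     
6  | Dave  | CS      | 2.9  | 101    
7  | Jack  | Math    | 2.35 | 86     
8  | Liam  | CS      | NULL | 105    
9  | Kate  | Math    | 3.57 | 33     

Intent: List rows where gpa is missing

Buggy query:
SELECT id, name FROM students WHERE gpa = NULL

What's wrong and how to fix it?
Bug: '= NULL' is always unknown in SQL three-valued logic, so no rows match

Fix: Replace '= NULL' with 'IS NULL'

Corrected query:
SELECT id, name FROM students WHERE gpa IS NULL

Result:
id | name
---+-----
8  | Liam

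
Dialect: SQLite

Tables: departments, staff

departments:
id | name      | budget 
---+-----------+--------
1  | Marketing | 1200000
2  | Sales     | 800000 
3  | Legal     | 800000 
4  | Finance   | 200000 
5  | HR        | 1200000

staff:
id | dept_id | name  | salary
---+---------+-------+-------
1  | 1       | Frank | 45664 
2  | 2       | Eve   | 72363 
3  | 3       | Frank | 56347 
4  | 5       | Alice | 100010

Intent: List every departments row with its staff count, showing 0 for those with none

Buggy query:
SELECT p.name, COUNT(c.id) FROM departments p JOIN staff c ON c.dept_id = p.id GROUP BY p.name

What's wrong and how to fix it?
Bug: INNER JOIN drops departments rows that have no matching staff rows

Fix: Switch to LEFT JOIN to retain unmatched parent rows

Corrected query:
SELECT p.name, COUNT(c.id) FROM departments p LEFT JOIN staff c ON c.dept_id = p.id GROUP BY p.name

Result:
name      | COUNT(c.id)
----------+------------
Finance   | 0          
HR        | 1          
Legal     | 1          
Marketing | 1          
Sales     | 1          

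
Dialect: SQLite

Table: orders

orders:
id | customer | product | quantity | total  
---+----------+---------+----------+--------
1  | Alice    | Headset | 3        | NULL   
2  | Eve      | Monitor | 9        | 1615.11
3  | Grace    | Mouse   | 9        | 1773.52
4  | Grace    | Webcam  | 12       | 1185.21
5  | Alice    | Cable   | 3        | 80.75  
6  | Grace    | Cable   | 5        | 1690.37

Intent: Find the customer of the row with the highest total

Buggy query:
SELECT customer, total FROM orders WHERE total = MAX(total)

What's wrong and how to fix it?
Bug: WHERE is evaluated per row; an aggregate over the whole table isn't defined there

Fix: Wrap MAX in a scalar subquery so WHERE compares against a single value

Corrected query:
SELECT customer, total FROM orders WHERE total = (SELECT MAX(total) FROM orders)

Result:
customer | total  
---------+--------
Grace    | 1773.52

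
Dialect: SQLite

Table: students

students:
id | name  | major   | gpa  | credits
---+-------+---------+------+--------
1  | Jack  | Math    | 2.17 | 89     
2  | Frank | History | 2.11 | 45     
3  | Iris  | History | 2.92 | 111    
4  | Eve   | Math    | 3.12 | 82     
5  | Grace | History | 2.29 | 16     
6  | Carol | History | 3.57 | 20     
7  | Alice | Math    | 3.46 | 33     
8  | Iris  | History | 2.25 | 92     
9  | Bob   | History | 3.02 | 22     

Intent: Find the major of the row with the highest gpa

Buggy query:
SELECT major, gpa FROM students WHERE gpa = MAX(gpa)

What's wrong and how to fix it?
Bug: MAX(gpa) is an aggregate and cannot be used directly in WHERE

Fix: Wrap MAX in a scalar subquery so WHERE compares against a single value

Corrected query:
SELECT major, gpa FROM students WHERE gpa = (SELECT MAX(gpa) FROM students)

Result:
major   | gpa 
--------+-----
History | 3.57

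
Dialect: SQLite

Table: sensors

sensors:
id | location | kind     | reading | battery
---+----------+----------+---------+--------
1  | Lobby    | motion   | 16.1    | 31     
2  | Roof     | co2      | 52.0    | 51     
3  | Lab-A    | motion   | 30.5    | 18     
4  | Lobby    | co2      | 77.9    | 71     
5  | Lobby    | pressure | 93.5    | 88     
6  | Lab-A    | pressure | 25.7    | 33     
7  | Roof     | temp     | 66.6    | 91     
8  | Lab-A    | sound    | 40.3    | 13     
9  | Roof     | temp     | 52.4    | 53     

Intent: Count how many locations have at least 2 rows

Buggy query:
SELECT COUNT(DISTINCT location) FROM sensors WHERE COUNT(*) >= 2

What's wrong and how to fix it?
Bug: COUNT(*) cannot appear in WHERE; the per-group count doesn't exist yet

Fix: Group first with HAVING COUNT(*) >= 2, then COUNT the resulting groups

Corrected query:
SELECT COUNT(*) FROM (SELECT location FROM sensors GROUP BY location HAVING COUNT(*) >= 2)

Result:
COUNT(*)
--------
3       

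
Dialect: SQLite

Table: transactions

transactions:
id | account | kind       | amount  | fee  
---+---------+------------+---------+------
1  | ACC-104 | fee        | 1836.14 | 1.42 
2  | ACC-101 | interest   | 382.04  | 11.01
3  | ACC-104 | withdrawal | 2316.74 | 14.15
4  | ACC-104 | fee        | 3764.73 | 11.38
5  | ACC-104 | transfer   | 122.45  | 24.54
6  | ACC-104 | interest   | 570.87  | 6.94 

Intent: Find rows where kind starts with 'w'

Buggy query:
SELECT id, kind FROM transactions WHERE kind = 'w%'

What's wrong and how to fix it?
Bug: Wildcards only work with LIKE; '=' treats '%' as a literal character

Fix: Use LIKE for wildcard pattern matching

Corrected query:
SELECT id, kind FROM transactions WHERE kind LIKE 'w%'

Result:
id | kind      
---+-----------
3  | withdrawal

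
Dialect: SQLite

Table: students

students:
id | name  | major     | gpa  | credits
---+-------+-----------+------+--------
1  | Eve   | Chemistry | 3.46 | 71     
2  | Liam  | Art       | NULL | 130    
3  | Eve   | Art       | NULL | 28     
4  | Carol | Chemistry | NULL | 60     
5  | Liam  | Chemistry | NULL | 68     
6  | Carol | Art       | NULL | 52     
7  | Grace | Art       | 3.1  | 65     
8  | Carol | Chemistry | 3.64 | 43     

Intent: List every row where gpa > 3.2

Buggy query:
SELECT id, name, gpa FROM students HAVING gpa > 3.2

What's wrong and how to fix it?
Bug: This is a non-aggregate query (no GROUP BY, no aggregates), so in SQLite the HAVING clause is invalid here; a row-level condition belongs in WHERE

Fix: Use WHERE for row-level filtering

Corrected query:
SELECT id, name, gpa FROM students WHERE gpa > 3.2

Result:
id | name  | gpa 
---+-------+-----
1  | Eve   | 3.46
8  | Carol | 3.64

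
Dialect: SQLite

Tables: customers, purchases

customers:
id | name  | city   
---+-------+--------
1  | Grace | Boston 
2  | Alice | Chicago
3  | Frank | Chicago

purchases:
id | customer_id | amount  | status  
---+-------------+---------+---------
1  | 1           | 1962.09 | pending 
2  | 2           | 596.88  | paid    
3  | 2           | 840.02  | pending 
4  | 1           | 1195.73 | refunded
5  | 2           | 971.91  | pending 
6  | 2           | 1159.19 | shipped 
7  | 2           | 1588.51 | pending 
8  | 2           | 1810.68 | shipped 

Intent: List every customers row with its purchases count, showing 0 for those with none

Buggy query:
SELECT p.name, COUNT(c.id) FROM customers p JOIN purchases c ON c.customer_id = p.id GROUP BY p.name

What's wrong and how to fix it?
Bug: INNER JOIN drops customers rows that have no matching purchases rows

Fix: Use LEFT JOIN so parents without children still appear (COUNT(c.id) gives 0)

Corrected query:
SELECT p.name, COUNT(c.id) FROM customers p LEFT JOIN purchases c ON c.customer_id = p.id GROUP BY p.name

Result:
name  | COUNT(c.id)
------+------------
Alice | 6          
Frank | 0          
Grace | 2          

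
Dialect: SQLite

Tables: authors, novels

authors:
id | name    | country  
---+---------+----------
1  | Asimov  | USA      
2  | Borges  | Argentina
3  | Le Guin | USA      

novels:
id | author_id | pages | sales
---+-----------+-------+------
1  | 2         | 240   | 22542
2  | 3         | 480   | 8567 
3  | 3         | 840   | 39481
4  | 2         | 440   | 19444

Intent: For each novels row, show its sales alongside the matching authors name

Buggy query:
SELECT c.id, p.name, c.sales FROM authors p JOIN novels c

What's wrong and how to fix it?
Bug: JOIN with no ON clause produces a cartesian product; every novels row pairs with every authors row

Fix: Add ON c.author_id = p.id to the JOIN

Corrected query:
SELECT c.id, p.name, c.sales FROM authors p JOIN novels c ON c.author_id = p.id

Result:
id | name    | sales
---+---------+------
1  | Borges  | 22542
2  | Le Guin | 8567 
3  | Le Guin | 39481
4  | Borges  | 19444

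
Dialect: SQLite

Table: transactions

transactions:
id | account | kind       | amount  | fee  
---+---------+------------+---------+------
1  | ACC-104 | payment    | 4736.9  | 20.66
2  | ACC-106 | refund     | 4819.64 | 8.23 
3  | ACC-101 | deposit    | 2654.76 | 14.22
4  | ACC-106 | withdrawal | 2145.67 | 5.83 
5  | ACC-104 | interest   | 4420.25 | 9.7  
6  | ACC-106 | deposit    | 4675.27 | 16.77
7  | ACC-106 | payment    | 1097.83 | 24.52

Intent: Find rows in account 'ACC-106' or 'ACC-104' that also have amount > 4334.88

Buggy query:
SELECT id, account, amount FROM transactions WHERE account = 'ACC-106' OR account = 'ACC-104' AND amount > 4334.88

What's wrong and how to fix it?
Bug: Without parentheses, AND is evaluated before OR, so the amount filter only applies to the 'ACC-104' branch

Fix: Add parentheses around the OR so the AND applies to both alternatives

Corrected query:
SELECT id, account, amount FROM transactions WHERE (account = 'ACC-106' OR account = 'ACC-104') AND amount > 4334.88

Result:
id | account | amount 
---+---------+--------
1  | ACC-104 | 4736.9 
2  | ACC-106 | 4819.64
5  | ACC-104 | 4420.25
6  | ACC-106 | 4675.27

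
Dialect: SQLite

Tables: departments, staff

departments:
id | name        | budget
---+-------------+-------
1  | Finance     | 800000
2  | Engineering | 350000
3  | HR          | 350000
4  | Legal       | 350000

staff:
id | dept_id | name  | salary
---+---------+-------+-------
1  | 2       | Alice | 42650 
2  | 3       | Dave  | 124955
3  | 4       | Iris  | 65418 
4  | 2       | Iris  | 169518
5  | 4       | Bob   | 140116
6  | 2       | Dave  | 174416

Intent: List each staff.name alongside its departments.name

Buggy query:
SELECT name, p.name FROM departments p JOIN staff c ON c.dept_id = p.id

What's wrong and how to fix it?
Bug: Both tables have a 'name' column; the unqualified reference is ambiguous

Fix: Qualify the column with its table alias (c.name)

Corrected query:
SELECT c.name, p.name FROM departments p JOIN staff c ON c.dept_id = p.id

Result:
name  | name       
------+------------
Alice | Engineering
Dave  | HR         
Iris  | Legal      
Iris  | Engineering
Bob   | Legal      
Dave  | Engineering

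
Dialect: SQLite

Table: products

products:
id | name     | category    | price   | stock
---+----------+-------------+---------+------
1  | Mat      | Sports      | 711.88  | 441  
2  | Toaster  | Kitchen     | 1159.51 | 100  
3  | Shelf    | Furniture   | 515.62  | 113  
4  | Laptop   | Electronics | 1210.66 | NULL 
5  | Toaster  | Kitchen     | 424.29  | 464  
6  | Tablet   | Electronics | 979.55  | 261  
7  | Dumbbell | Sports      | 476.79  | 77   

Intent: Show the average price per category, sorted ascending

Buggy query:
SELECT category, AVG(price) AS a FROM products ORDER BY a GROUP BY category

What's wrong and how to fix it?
Bug: ORDER BY appears before GROUP BY; SQL clause order requires GROUP BY first

Fix: Move ORDER BY to the end, after GROUP BY

Corrected query:
SELECT category, AVG(price) AS a FROM products GROUP BY category ORDER BY a

Result:
category    | a       
------------+---------
Furniture   | 515.62  
Sports      | 594.335 
Kitchen     | 791.9   
Electronics | 1095.105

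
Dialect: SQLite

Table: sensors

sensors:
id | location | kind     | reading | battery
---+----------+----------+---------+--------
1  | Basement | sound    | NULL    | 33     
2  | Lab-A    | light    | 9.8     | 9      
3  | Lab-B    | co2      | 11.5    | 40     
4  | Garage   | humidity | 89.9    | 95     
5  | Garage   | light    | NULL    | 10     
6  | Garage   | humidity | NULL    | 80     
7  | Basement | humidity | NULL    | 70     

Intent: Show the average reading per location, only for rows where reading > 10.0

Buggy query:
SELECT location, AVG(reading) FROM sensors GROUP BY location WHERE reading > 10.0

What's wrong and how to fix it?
Bug: Row-level WHERE must come before GROUP BY in the clause order

Fix: Move the WHERE clause before GROUP BY

Corrected query:
SELECT location, AVG(reading) FROM sensors WHERE reading > 10.0 GROUP BY location

Result:
location | AVG(reading)
---------+-------------
Garage   | 89.9        
Lab-B    | 11.5        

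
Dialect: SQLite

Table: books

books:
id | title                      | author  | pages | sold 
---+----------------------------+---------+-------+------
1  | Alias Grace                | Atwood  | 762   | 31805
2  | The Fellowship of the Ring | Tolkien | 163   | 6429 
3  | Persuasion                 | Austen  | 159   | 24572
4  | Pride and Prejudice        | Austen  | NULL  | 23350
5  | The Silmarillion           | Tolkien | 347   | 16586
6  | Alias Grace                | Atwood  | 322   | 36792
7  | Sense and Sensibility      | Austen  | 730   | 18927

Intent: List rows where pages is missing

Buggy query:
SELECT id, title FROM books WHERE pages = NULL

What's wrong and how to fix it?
Bug: '= NULL' is always unknown in SQL three-valued logic, so no rows match

Fix: Replace '= NULL' with 'IS NULL'

Corrected query:
SELECT id, title FROM books WHERE pages IS NULL

Result:
id | title              
---+--------------------
4  | Pride and Prejudice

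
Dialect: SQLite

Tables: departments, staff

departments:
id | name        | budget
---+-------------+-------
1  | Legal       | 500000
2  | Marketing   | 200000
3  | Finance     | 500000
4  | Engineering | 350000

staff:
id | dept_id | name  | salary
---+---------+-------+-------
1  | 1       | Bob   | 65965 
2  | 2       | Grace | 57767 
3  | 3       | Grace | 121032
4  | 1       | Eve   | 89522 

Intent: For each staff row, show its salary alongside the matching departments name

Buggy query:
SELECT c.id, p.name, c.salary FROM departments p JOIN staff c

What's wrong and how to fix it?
Bug: Missing join condition: each staff row is matched to all departments rows instead of just its own

Fix: Add ON c.dept_id = p.id to the JOIN

Corrected query:
SELECT c.id, p.name, c.salary FROM departments p JOIN staff c ON c.dept_id = p.id

Result:
id | name      | salary
---+-----------+-------
1  | Legal     | 65965 
2  | Marketing | 57767 
3  | Finance   | 121032
4  | Legal     | 89522 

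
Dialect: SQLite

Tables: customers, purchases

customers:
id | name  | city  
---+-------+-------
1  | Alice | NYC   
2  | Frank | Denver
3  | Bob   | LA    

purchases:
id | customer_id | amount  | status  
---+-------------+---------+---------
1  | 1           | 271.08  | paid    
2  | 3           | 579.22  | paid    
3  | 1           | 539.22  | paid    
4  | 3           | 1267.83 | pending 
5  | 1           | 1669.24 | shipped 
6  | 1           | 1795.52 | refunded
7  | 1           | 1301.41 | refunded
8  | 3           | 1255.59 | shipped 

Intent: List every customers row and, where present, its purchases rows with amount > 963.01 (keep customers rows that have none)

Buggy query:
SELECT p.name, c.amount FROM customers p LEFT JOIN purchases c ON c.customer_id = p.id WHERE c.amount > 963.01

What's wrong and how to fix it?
Bug: Filtering c.amount in WHERE discards the NULL rows produced by LEFT JOIN, turning it into an inner join

Fix: Put 'c.amount > 963.01' in the JOIN's ON clause instead of WHERE

Corrected query:
SELECT p.name, c.amount FROM customers p LEFT JOIN purchases c ON c.customer_id = p.id AND c.amount > 963.01

Result:
name  | amount 
------+--------
Alice | 1301.41
Alice | 1669.24
Alice | 1795.52
Frank | NULL   
Bob   | 1255.59
Bob   | 1267.83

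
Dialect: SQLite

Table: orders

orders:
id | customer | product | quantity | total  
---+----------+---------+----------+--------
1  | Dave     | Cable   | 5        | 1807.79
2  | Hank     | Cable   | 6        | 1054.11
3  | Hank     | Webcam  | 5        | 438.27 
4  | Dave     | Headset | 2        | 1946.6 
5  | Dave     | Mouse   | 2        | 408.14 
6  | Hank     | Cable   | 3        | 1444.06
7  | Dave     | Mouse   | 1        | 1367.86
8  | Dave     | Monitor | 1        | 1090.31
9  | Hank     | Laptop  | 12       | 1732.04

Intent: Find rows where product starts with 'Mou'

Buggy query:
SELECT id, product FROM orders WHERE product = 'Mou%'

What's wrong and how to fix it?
Bug: Wildcards only work with LIKE; '=' treats '%' as a literal character

Fix: Use LIKE for wildcard pattern matching

Corrected query:
SELECT id, product FROM orders WHERE product LIKE 'Mou%'

Result:
id | product
---+--------
5  | Mouse  
7  | Mouse  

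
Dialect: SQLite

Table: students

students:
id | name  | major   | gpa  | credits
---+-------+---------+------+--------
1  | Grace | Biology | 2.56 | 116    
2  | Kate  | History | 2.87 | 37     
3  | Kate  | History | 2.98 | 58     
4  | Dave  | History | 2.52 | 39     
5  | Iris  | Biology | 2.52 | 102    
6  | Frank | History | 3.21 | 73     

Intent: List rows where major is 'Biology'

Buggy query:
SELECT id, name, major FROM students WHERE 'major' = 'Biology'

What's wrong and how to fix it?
Bug: Single quotes denote string literals in SQL; the column name is being compared as a constant string

Fix: Remove the quotes around the column name (or use double quotes for an identifier)

Corrected query:
SELECT id, name, major FROM students WHERE major = 'Biology'

Result:
id | name  | major  
---+-------+--------
1  | Grace | Biology
5  | Iris  | Biology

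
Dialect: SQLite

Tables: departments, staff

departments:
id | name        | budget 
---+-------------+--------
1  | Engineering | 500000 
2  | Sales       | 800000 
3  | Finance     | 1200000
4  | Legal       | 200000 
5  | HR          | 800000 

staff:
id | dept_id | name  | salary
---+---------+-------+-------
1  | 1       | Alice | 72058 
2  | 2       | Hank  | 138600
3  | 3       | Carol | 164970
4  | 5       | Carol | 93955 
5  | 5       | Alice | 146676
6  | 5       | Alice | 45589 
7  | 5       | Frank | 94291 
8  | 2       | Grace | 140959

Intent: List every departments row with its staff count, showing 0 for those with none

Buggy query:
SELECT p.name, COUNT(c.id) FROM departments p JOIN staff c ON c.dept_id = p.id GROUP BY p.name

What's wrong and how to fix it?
Bug: INNER JOIN drops departments rows that have no matching staff rows

Fix: Use LEFT JOIN so parents without children still appear (COUNT(c.id) gives 0)

Corrected query:
SELECT p.name, COUNT(c.id) FROM departments p LEFT JOIN staff c ON c.dept_id = p.id GROUP BY p.name

Result:
name        | COUNT(c.id)
------------+------------
Engineering | 1          
Finance     | 1          
HR          | 4          
Legal       | 0          
Sales       | 2          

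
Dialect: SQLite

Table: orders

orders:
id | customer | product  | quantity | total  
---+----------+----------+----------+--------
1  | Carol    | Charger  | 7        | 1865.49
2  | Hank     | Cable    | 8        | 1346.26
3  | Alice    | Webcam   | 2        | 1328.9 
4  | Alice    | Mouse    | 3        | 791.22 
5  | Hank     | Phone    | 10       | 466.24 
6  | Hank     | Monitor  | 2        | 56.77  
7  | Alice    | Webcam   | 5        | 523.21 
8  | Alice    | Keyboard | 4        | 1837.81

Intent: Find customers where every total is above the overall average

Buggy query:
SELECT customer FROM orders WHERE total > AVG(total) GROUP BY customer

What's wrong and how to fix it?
Bug: WHERE evaluates per row before aggregation, so AVG() is unavailable

Fix: Use a subquery for AVG and a HAVING MIN(...) filter so the condition holds for every row in the group

Corrected query:
SELECT customer FROM orders GROUP BY customer HAVING MIN(total) > (SELECT AVG(total) FROM orders)

Result:
customer
--------
Carol   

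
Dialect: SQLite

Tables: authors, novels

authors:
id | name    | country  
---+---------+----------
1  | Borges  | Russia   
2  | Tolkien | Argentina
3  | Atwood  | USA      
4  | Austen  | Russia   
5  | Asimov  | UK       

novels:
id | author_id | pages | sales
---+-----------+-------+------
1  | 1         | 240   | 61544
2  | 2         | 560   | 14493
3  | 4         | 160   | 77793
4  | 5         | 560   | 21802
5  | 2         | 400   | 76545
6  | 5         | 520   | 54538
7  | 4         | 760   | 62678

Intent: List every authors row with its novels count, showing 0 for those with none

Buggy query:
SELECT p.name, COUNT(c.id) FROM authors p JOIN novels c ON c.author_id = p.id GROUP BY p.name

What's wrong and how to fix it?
Bug: INNER JOIN drops authors rows that have no matching novels rows

Fix: Switch to LEFT JOIN to retain unmatched parent rows

Corrected query:
SELECT p.name, COUNT(c.id) FROM authors p LEFT JOIN novels c ON c.author_id = p.id GROUP BY p.name

Result:
name    | COUNT(c.id)
--------+------------
Asimov  | 2          
Atwood  | 0          
Austen  | 2          
Borges  | 1          
Tolkien | 2          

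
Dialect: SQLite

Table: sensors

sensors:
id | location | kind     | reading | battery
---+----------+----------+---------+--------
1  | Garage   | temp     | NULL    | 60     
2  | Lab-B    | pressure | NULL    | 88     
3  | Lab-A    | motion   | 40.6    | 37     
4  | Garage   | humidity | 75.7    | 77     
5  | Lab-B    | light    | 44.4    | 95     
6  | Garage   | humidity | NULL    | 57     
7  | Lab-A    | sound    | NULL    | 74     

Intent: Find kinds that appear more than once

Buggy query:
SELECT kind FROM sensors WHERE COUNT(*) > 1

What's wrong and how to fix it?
Bug: WHERE can't reference COUNT(*); aggregates are computed after WHERE

Fix: GROUP BY kind, then filter groups with HAVING COUNT(*) > 1

Corrected query:
SELECT kind FROM sensors GROUP BY kind HAVING COUNT(*) > 1

Result:
kind    
--------
humidity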